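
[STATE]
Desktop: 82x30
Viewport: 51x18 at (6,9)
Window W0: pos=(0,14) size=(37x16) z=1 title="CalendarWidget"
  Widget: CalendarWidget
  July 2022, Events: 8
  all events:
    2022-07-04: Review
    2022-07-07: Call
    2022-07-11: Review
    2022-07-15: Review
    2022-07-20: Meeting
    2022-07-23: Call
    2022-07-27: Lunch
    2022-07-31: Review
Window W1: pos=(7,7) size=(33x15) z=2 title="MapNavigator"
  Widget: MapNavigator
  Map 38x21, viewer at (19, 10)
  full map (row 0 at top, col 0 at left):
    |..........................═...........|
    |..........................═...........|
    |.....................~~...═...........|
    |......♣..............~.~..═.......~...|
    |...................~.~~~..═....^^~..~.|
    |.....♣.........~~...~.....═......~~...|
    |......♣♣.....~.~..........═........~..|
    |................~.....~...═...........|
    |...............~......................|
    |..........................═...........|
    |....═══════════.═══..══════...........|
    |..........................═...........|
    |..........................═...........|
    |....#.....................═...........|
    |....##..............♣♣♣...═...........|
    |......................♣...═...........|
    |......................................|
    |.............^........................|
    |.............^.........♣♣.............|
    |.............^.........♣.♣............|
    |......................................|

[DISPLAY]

 ┠───────────────────────────────┨                 
 ┃.♣.........~~...~.....═......~~┃                 
 ┃..♣♣.....~.~..........═........┃                 
 ┃............~.....~...═........┃                 
 ┃...........~...................┃                 
━┃......................═........┃                 
n┃═══════════.═══@.══════........┃                 
─┃......................═........┃                 
 ┃......................═........┃                 
 ┃#.....................═........┃                 
 ┃##..............♣♣♣...═........┃                 
5┃..................♣...═........┃                 
2┗━━━━━━━━━━━━━━━━━━━━━━━━━━━━━━━┛                 
 20* 21 22 23* 24             ┃                    
 27* 28 29 30 31*             ┃                    
                              ┃                    
                              ┃                    
                              ┃                    


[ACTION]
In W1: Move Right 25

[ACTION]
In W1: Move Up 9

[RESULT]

 ┠───────────────────────────────┨                 
 ┃                               ┃                 
 ┃                               ┃                 
 ┃                               ┃                 
 ┃                               ┃                 
━┃....═...........               ┃                 
n┃....═..........@               ┃                 
─┃~...═...........               ┃                 
 ┃.~..═.......~...               ┃                 
 ┃~~..═....^^~..~.               ┃                 
 ┃....═......~~...               ┃                 
5┃....═........~..               ┃                 
2┗━━━━━━━━━━━━━━━━━━━━━━━━━━━━━━━┛                 
 20* 21 22 23* 24             ┃                    
 27* 28 29 30 31*             ┃                    
                              ┃                    
                              ┃                    
                              ┃                    


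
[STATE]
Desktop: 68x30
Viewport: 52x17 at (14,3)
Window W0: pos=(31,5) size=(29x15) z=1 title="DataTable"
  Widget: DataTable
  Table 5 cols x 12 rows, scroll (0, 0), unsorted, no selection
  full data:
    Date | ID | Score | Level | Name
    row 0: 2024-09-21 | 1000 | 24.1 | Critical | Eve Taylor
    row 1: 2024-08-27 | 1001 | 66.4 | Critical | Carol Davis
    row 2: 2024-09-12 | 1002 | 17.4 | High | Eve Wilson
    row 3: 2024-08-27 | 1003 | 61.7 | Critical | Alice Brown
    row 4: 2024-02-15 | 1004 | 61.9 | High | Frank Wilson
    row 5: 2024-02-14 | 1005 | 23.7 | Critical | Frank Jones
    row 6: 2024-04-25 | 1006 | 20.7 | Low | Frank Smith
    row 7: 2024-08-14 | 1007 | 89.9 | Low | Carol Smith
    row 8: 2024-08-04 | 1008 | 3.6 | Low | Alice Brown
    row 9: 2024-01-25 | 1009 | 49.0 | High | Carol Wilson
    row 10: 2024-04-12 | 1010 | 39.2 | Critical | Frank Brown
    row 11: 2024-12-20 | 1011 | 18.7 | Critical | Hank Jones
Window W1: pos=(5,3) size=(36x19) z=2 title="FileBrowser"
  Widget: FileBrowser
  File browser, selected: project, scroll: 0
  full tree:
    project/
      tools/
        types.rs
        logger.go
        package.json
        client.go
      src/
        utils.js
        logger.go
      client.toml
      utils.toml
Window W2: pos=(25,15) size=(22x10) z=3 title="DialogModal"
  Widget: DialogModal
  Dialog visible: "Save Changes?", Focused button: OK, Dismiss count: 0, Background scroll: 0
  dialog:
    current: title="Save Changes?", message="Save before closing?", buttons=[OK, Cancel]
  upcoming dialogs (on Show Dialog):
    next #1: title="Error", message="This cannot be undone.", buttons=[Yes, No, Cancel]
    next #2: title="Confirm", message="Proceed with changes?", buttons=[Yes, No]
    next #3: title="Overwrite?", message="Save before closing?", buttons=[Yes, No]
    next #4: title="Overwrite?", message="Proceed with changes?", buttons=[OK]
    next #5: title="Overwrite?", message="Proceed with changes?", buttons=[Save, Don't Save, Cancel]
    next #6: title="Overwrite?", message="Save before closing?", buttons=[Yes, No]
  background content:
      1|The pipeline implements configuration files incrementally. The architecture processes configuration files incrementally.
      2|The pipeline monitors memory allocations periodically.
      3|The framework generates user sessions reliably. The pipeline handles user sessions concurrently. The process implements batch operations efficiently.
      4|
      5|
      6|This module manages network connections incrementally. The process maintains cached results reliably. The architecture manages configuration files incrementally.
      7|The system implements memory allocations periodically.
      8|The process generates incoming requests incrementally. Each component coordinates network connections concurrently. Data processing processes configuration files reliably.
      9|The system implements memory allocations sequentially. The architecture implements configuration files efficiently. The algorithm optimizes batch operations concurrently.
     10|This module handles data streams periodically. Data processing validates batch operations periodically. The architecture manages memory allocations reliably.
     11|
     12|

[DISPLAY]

━━━━━━━━━━━━━━━━━━━━━━━━━━┓                         
wser                      ┃                         
──────────────────────────┨━━━━━━━━━━━━━━━━━━┓      
oject/                    ┃e                 ┃      
tools/                    ┃──────────────────┨      
src/                      ┃ │ID  │Score│Level┃      
nt.toml                   ┃─┼────┼─────┼─────┃      
s.toml                    ┃1│1000│24.1 │Criti┃      
                          ┃7│1001│66.4 │Criti┃      
                          ┃2│1002│17.4 │High ┃      
                          ┃7│1003│61.7 │Criti┃      
                          ┃5│1004│61.9 │High ┃      
           ┏━━━━━━━━━━━━━━━━━━━━┓│23.7 │Criti┃      
           ┃ DialogModal        ┃│20.7 │Low  ┃      
           ┠────────────────────┨│89.9 │Low  ┃      
           ┃Th┌──────────────┐me┃│3.6  │Low  ┃      
           ┃Th│Save Changes? │or┃━━━━━━━━━━━━┛      


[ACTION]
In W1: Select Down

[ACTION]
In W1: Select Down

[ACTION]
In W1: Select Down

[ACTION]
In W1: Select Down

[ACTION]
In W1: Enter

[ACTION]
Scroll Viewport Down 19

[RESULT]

                          ┃7│1003│61.7 │Criti┃      
                          ┃5│1004│61.9 │High ┃      
           ┏━━━━━━━━━━━━━━━━━━━━┓│23.7 │Criti┃      
           ┃ DialogModal        ┃│20.7 │Low  ┃      
           ┠────────────────────┨│89.9 │Low  ┃      
           ┃Th┌──────────────┐me┃│3.6  │Low  ┃      
           ┃Th│Save Changes? │or┃━━━━━━━━━━━━┛      
           ┃Th│Save before cl│ra┃                   
━━━━━━━━━━━┃  │[OK]  Cancel  │  ┃                   
           ┃  └──────────────┘  ┃                   
           ┃This module manages ┃                   
           ┗━━━━━━━━━━━━━━━━━━━━┛                   
                                                    
                                                    
                                                    
                                                    
                                                    


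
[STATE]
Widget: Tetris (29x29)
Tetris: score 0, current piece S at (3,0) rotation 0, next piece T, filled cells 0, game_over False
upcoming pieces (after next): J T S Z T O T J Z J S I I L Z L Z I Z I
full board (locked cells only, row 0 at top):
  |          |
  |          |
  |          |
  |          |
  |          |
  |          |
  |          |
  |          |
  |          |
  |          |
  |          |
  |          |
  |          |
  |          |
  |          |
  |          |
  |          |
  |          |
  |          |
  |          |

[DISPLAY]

    ░░    │Next:             
   ░░     │ ▒                
          │▒▒▒               
          │                  
          │                  
          │                  
          │Score:            
          │0                 
          │                  
          │                  
          │                  
          │                  
          │                  
          │                  
          │                  
          │                  
          │                  
          │                  
          │                  
          │                  
          │                  
          │                  
          │                  
          │                  
          │                  
          │                  
          │                  
          │                  
          │                  


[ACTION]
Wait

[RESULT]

          │Next:             
    ░░    │ ▒                
   ░░     │▒▒▒               
          │                  
          │                  
          │                  
          │Score:            
          │0                 
          │                  
          │                  
          │                  
          │                  
          │                  
          │                  
          │                  
          │                  
          │                  
          │                  
          │                  
          │                  
          │                  
          │                  
          │                  
          │                  
          │                  
          │                  
          │                  
          │                  
          │                  


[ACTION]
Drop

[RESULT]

          │Next:             
          │ ▒                
    ░░    │▒▒▒               
   ░░     │                  
          │                  
          │                  
          │Score:            
          │0                 
          │                  
          │                  
          │                  
          │                  
          │                  
          │                  
          │                  
          │                  
          │                  
          │                  
          │                  
          │                  
          │                  
          │                  
          │                  
          │                  
          │                  
          │                  
          │                  
          │                  
          │                  


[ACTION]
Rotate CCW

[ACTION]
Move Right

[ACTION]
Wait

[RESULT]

          │Next:             
          │ ▒                
          │▒▒▒               
    ░     │                  
    ░░    │                  
     ░    │                  
          │Score:            
          │0                 
          │                  
          │                  
          │                  
          │                  
          │                  
          │                  
          │                  
          │                  
          │                  
          │                  
          │                  
          │                  
          │                  
          │                  
          │                  
          │                  
          │                  
          │                  
          │                  
          │                  
          │                  


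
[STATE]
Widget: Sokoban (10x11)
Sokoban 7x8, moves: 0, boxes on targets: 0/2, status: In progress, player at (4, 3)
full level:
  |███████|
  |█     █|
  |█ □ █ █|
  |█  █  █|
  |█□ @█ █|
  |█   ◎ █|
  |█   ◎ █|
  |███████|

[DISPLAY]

███████   
█     █   
█ □ █ █   
█  █  █   
█□ @█ █   
█   ◎ █   
█   ◎ █   
███████   
Moves: 0  
          
          


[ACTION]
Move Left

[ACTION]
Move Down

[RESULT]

███████   
█     █   
█ □ █ █   
█  █  █   
█□  █ █   
█ @ ◎ █   
█   ◎ █   
███████   
Moves: 2  
          
          


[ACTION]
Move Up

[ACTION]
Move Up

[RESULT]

███████   
█     █   
█ □ █ █   
█ @█  █   
█□  █ █   
█   ◎ █   
█   ◎ █   
███████   
Moves: 4  
          
          


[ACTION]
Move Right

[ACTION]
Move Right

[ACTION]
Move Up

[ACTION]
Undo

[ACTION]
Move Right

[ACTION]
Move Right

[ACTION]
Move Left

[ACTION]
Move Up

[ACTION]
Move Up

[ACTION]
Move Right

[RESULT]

███████   
█ @   █   
█ □ █ █   
█  █  █   
█□  █ █   
█   ◎ █   
█   ◎ █   
███████   
Moves: 8  
          
          


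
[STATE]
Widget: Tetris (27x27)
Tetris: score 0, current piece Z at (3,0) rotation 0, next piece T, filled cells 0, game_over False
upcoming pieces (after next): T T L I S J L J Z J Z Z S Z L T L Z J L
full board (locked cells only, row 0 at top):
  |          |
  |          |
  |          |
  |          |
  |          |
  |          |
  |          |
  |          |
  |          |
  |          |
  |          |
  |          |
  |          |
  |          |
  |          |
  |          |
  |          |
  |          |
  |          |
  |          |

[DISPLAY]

   ▓▓     │Next:           
    ▓▓    │ ▒              
          │▒▒▒             
          │                
          │                
          │                
          │Score:          
          │0               
          │                
          │                
          │                
          │                
          │                
          │                
          │                
          │                
          │                
          │                
          │                
          │                
          │                
          │                
          │                
          │                
          │                
          │                
          │                


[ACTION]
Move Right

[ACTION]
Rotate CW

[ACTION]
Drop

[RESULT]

          │Next:           
     ▓    │ ▒              
    ▓▓    │▒▒▒             
    ▓     │                
          │                
          │                
          │Score:          
          │0               
          │                
          │                
          │                
          │                
          │                
          │                
          │                
          │                
          │                
          │                
          │                
          │                
          │                
          │                
          │                
          │                
          │                
          │                
          │                


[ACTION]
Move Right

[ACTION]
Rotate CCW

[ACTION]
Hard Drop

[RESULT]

    ▒     │Next:           
   ▒▒▒    │ ▒              
          │▒▒▒             
          │                
          │                
          │                
          │Score:          
          │0               
          │                
          │                
          │                
          │                
          │                
          │                
          │                
          │                
          │                
          │                
     ▓▓   │                
      ▓▓  │                
          │                
          │                
          │                
          │                
          │                
          │                
          │                


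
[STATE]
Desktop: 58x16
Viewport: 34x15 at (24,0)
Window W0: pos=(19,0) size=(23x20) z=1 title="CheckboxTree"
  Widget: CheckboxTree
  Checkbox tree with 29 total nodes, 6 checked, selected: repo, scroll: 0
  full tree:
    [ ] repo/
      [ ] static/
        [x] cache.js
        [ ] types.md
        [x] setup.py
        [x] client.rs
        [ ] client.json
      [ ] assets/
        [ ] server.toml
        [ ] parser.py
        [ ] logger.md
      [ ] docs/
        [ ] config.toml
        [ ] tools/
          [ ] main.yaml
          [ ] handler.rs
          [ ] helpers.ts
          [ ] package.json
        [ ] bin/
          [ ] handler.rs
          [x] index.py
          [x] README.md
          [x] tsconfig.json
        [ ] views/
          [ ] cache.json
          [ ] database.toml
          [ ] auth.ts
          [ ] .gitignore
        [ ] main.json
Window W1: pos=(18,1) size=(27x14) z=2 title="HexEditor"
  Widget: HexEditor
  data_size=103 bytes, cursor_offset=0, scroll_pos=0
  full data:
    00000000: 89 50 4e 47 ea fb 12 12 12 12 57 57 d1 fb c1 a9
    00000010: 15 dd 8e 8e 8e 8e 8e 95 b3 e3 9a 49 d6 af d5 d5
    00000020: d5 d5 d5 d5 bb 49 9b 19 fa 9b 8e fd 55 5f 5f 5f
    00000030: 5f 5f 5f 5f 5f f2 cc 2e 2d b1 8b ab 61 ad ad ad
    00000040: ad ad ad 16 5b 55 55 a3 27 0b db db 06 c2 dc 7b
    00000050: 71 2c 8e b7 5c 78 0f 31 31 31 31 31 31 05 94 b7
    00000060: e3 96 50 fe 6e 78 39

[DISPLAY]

━━━━━━━━━━━━━━━━━┓                
━━━━━━━━━━━━━━━━━━━━┓             
ditor               ┃             
────────────────────┨             
000  89 50 4e 47 ea ┃             
010  15 dd 8e 8e 8e ┃             
020  d5 d5 d5 d5 bb ┃             
030  5f 5f 5f 5f 5f ┃             
040  ad ad ad 16 5b ┃             
050  71 2c 8e b7 5c ┃             
060  e3 96 50 fe 6e ┃             
                    ┃             
                    ┃             
                    ┃             
━━━━━━━━━━━━━━━━━━━━┛             


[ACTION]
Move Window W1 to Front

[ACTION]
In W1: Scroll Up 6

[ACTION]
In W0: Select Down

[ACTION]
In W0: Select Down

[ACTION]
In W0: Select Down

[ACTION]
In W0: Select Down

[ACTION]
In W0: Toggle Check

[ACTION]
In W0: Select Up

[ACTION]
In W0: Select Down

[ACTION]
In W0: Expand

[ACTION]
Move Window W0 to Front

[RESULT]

━━━━━━━━━━━━━━━━━┓                
ckboxTree        ┃━━┓             
─────────────────┨  ┃             
 repo/           ┃──┨             
-] static/       ┃a ┃             
 [x] cache.js    ┃e ┃             
 [ ] types.md    ┃b ┃             
 [ ] setup.py    ┃f ┃             
 [x] client.rs   ┃b ┃             
 [ ] client.json ┃c ┃             
 ] assets/       ┃e ┃             
 [ ] server.toml ┃  ┃             
 [ ] parser.py   ┃  ┃             
 [ ] logger.md   ┃  ┃             
-] docs/         ┃━━┛             


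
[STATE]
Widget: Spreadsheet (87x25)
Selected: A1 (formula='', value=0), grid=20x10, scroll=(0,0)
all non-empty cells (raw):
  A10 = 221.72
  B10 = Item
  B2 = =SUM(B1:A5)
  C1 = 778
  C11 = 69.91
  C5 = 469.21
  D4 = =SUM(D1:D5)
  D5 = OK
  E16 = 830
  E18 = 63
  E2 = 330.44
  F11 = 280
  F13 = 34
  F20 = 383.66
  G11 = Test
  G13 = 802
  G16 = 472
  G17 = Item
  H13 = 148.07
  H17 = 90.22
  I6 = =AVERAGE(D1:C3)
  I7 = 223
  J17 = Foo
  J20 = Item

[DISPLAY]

A1:                                                                                    
       A       B       C       D       E       F       G       H       I       J       
---------------------------------------------------------------------------------------
  1      [0]       0     778       0       0       0       0       0       0       0   
  2        0#CIRC!         0       0  330.44       0       0       0       0       0   
  3        0       0       0       0       0       0       0       0       0       0   
  4        0       0       0#CIRC!         0       0       0       0       0       0   
  5        0       0  469.21OK             0       0       0       0       0       0   
  6        0       0       0       0       0       0       0       0  129.67       0   
  7        0       0       0       0       0       0       0       0     223       0   
  8        0       0       0       0       0       0       0       0       0       0   
  9        0       0       0       0       0       0       0       0       0       0   
 10   221.72Item           0       0       0       0       0       0       0       0   
 11        0       0   69.91       0       0     280Test           0       0       0   
 12        0       0       0       0       0       0       0       0       0       0   
 13        0       0       0       0       0      34     802  148.07       0       0   
 14        0       0       0       0       0       0       0       0       0       0   
 15        0       0       0       0       0       0       0       0       0       0   
 16        0       0       0       0     830       0     472       0       0       0   
 17        0       0       0       0       0       0Item       90.22       0Foo        
 18        0       0       0       0      63       0       0       0       0       0   
 19        0       0       0       0       0       0       0       0       0       0   
 20        0       0       0       0       0  383.66       0       0       0Item       
                                                                                       
                                                                                       


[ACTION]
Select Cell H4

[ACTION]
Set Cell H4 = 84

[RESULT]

H4: 84                                                                                 
       A       B       C       D       E       F       G       H       I       J       
---------------------------------------------------------------------------------------
  1        0       0     778       0       0       0       0       0       0       0   
  2        0#CIRC!         0       0  330.44       0       0       0       0       0   
  3        0       0       0       0       0       0       0       0       0       0   
  4        0       0       0#CIRC!         0       0       0    [84]       0       0   
  5        0       0  469.21OK             0       0       0       0       0       0   
  6        0       0       0       0       0       0       0       0  129.67       0   
  7        0       0       0       0       0       0       0       0     223       0   
  8        0       0       0       0       0       0       0       0       0       0   
  9        0       0       0       0       0       0       0       0       0       0   
 10   221.72Item           0       0       0       0       0       0       0       0   
 11        0       0   69.91       0       0     280Test           0       0       0   
 12        0       0       0       0       0       0       0       0       0       0   
 13        0       0       0       0       0      34     802  148.07       0       0   
 14        0       0       0       0       0       0       0       0       0       0   
 15        0       0       0       0       0       0       0       0       0       0   
 16        0       0       0       0     830       0     472       0       0       0   
 17        0       0       0       0       0       0Item       90.22       0Foo        
 18        0       0       0       0      63       0       0       0       0       0   
 19        0       0       0       0       0       0       0       0       0       0   
 20        0       0       0       0       0  383.66       0       0       0Item       
                                                                                       
                                                                                       


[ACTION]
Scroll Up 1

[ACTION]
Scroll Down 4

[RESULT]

H4: 84                                                                                 
       A       B       C       D       E       F       G       H       I       J       
---------------------------------------------------------------------------------------
  5        0       0  469.21OK             0       0       0       0       0       0   
  6        0       0       0       0       0       0       0       0  129.67       0   
  7        0       0       0       0       0       0       0       0     223       0   
  8        0       0       0       0       0       0       0       0       0       0   
  9        0       0       0       0       0       0       0       0       0       0   
 10   221.72Item           0       0       0       0       0       0       0       0   
 11        0       0   69.91       0       0     280Test           0       0       0   
 12        0       0       0       0       0       0       0       0       0       0   
 13        0       0       0       0       0      34     802  148.07       0       0   
 14        0       0       0       0       0       0       0       0       0       0   
 15        0       0       0       0       0       0       0       0       0       0   
 16        0       0       0       0     830       0     472       0       0       0   
 17        0       0       0       0       0       0Item       90.22       0Foo        
 18        0       0       0       0      63       0       0       0       0       0   
 19        0       0       0       0       0       0       0       0       0       0   
 20        0       0       0       0       0  383.66       0       0       0Item       
                                                                                       
                                                                                       
                                                                                       
                                                                                       
                                                                                       
                                                                                       


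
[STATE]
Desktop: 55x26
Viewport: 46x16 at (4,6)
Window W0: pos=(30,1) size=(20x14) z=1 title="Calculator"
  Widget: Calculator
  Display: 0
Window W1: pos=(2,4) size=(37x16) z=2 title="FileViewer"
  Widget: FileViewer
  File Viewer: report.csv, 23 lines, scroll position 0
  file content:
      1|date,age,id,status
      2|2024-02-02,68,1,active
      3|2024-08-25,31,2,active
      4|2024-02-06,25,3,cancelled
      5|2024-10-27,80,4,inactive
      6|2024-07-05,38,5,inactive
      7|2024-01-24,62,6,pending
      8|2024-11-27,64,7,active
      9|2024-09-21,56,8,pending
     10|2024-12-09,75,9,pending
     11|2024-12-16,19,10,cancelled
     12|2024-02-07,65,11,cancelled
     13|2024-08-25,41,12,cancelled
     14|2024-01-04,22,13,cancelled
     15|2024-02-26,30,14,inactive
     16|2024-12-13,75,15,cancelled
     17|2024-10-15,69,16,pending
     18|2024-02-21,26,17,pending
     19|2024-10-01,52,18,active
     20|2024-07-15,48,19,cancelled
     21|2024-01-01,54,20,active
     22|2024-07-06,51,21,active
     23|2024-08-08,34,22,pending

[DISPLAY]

──────────────────────────────────┨│ 9 │ ÷ │ ┃
ate,age,id,status                ▲┃┼───┼───┤ ┃
024-02-02,68,1,active            █┃│ 6 │ × │ ┃
024-08-25,31,2,active            ░┃┼───┼───┤ ┃
024-02-06,25,3,cancelled         ░┃│ 3 │ - │ ┃
024-10-27,80,4,inactive          ░┃┼───┼───┤ ┃
024-07-05,38,5,inactive          ░┃│ = │ + │ ┃
024-01-24,62,6,pending           ░┃┴───┴───┘ ┃
024-11-27,64,7,active            ░┃━━━━━━━━━━┛
024-09-21,56,8,pending           ░┃           
024-12-09,75,9,pending           ░┃           
024-12-16,19,10,cancelled        ░┃           
024-02-07,65,11,cancelled        ▼┃           
━━━━━━━━━━━━━━━━━━━━━━━━━━━━━━━━━━┛           
                                              
                                              


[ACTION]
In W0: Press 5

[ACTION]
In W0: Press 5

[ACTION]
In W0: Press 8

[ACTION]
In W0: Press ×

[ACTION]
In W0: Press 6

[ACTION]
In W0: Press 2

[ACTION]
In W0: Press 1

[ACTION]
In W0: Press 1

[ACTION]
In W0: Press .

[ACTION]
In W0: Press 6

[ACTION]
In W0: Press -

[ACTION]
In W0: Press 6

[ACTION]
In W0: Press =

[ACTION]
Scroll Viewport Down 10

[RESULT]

024-02-06,25,3,cancelled         ░┃│ 3 │ - │ ┃
024-10-27,80,4,inactive          ░┃┼───┼───┤ ┃
024-07-05,38,5,inactive          ░┃│ = │ + │ ┃
024-01-24,62,6,pending           ░┃┴───┴───┘ ┃
024-11-27,64,7,active            ░┃━━━━━━━━━━┛
024-09-21,56,8,pending           ░┃           
024-12-09,75,9,pending           ░┃           
024-12-16,19,10,cancelled        ░┃           
024-02-07,65,11,cancelled        ▼┃           
━━━━━━━━━━━━━━━━━━━━━━━━━━━━━━━━━━┛           
                                              
                                              
                                              
                                              
                                              
                                              


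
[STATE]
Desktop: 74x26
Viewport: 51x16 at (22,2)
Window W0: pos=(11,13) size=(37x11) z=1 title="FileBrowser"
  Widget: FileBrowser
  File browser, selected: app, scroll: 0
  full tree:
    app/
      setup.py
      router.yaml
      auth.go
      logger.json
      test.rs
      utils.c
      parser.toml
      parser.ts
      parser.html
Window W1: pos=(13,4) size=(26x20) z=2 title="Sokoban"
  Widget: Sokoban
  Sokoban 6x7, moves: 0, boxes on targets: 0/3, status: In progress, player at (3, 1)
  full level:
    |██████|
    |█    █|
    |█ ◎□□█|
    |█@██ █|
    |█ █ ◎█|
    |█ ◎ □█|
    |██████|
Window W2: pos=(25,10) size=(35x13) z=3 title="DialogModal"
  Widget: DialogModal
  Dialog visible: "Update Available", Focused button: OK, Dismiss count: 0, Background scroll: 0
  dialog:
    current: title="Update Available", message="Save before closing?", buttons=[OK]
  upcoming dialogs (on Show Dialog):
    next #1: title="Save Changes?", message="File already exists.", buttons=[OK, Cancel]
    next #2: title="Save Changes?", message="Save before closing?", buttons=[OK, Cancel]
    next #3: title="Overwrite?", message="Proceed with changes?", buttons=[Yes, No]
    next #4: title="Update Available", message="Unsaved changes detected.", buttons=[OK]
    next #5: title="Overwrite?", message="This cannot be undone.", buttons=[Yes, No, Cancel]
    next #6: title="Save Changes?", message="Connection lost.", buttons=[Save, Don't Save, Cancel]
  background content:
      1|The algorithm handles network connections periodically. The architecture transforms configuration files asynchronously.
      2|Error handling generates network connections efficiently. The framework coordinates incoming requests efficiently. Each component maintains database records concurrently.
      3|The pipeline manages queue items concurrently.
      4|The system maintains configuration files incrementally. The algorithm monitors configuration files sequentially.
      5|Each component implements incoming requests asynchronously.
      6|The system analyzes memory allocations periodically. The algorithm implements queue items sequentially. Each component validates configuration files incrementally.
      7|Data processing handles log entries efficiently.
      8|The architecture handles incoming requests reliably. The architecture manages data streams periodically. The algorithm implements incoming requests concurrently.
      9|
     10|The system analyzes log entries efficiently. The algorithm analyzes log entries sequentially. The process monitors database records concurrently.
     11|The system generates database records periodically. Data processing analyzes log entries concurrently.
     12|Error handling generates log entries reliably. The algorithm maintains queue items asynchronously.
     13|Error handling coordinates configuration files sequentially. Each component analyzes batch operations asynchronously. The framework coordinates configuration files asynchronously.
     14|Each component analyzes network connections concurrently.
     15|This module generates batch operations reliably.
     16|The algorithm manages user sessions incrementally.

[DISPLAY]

                                                   
                                                   
━━━━━━━━━━━━━━━━┓                                  
                ┃                                  
────────────────┨                                  
                ┃                                  
                ┃                                  
                ┃                                  
   ┏━━━━━━━━━━━━━━━━━━━━━━━━━━━━━━━━━┓             
   ┃ DialogModal                     ┃             
   ┠─────────────────────────────────┨             
   ┃The algorithm handles network con┃             
  0┃Error handling generates network ┃             
   ┃The ┌──────────────────────┐tems ┃             
   ┃The │   Update Available   │ratio┃             
   ┃Each│ Save before closing? │comin┃             


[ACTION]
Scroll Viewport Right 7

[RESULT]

                                                   
                                                   
━━━━━━━━━━━━━━━┓                                   
               ┃                                   
───────────────┨                                   
               ┃                                   
               ┃                                   
               ┃                                   
  ┏━━━━━━━━━━━━━━━━━━━━━━━━━━━━━━━━━┓              
  ┃ DialogModal                     ┃              
  ┠─────────────────────────────────┨              
  ┃The algorithm handles network con┃              
 0┃Error handling generates network ┃              
  ┃The ┌──────────────────────┐tems ┃              
  ┃The │   Update Available   │ratio┃              
  ┃Each│ Save before closing? │comin┃              


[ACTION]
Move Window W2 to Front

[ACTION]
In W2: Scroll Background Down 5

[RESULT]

                                                   
                                                   
━━━━━━━━━━━━━━━┓                                   
               ┃                                   
───────────────┨                                   
               ┃                                   
               ┃                                   
               ┃                                   
  ┏━━━━━━━━━━━━━━━━━━━━━━━━━━━━━━━━━┓              
  ┃ DialogModal                     ┃              
  ┠─────────────────────────────────┨              
  ┃The system analyzes memory alloca┃              
 0┃Data processing handles log entri┃              
  ┃The ┌──────────────────────┐oming┃              
  ┃    │   Update Available   │     ┃              
  ┃The │ Save before closing? │ies e┃              


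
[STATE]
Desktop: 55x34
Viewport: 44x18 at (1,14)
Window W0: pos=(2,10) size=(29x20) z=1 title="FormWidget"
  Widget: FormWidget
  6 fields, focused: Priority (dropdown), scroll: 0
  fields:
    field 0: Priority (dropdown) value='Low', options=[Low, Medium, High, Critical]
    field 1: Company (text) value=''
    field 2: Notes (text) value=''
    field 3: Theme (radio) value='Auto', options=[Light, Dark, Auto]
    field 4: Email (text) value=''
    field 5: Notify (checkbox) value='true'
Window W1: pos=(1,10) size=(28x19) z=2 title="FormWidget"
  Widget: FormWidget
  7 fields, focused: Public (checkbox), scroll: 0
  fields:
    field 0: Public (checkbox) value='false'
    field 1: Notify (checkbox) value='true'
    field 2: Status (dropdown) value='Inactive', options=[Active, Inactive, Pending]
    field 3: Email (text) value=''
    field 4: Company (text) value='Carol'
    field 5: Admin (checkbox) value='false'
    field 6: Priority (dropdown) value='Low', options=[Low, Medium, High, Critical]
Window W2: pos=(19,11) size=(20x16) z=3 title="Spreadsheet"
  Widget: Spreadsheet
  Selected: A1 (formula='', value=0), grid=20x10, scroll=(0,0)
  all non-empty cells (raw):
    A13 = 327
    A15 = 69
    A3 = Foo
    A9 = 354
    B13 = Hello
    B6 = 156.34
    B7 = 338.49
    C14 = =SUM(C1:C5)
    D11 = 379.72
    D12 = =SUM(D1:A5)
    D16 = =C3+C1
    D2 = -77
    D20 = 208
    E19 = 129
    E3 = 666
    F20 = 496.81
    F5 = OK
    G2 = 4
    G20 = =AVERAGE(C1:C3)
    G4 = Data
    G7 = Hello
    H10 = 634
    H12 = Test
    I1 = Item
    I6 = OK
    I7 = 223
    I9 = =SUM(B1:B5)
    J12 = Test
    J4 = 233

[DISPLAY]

┃  Notify:     [x]┃A1:               ┃      
┃  Status:     [In┃       A       B  ┃      
┃  Email:      [  ┃------------------┃      
┃  Company:    [Ca┃  1      [0]      ┃      
┃  Admin:      [ ]┃  2        0      ┃      
┃  Priority:   [Lo┃  3 Foo           ┃      
┃                 ┃  4        0      ┃      
┃                 ┃  5        0      ┃      
┃                 ┃  6        0  156.┃      
┃                 ┃  7        0  338.┃      
┃                 ┃  8        0      ┃      
┃                 ┃  9      354      ┃      
┃                 ┗━━━━━━━━━━━━━━━━━━┛      
┃                          ┃ ┃              
┗━━━━━━━━━━━━━━━━━━━━━━━━━━┛ ┃              
 ┗━━━━━━━━━━━━━━━━━━━━━━━━━━━┛              
                                            
                                            


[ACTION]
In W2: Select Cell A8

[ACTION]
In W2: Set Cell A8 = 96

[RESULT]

┃  Notify:     [x]┃A8: 96            ┃      
┃  Status:     [In┃       A       B  ┃      
┃  Email:      [  ┃------------------┃      
┃  Company:    [Ca┃  1        0      ┃      
┃  Admin:      [ ]┃  2        0      ┃      
┃  Priority:   [Lo┃  3 Foo           ┃      
┃                 ┃  4        0      ┃      
┃                 ┃  5        0      ┃      
┃                 ┃  6        0  156.┃      
┃                 ┃  7        0  338.┃      
┃                 ┃  8     [96]      ┃      
┃                 ┃  9      354      ┃      
┃                 ┗━━━━━━━━━━━━━━━━━━┛      
┃                          ┃ ┃              
┗━━━━━━━━━━━━━━━━━━━━━━━━━━┛ ┃              
 ┗━━━━━━━━━━━━━━━━━━━━━━━━━━━┛              
                                            
                                            


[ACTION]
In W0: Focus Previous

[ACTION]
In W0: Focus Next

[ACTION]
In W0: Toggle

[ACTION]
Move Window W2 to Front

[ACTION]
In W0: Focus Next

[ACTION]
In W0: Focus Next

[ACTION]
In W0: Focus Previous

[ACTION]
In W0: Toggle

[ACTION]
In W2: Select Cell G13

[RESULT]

┃  Notify:     [x]┃G13:              ┃      
┃  Status:     [In┃       A       B  ┃      
┃  Email:      [  ┃------------------┃      
┃  Company:    [Ca┃  1        0      ┃      
┃  Admin:      [ ]┃  2        0      ┃      
┃  Priority:   [Lo┃  3 Foo           ┃      
┃                 ┃  4        0      ┃      
┃                 ┃  5        0      ┃      
┃                 ┃  6        0  156.┃      
┃                 ┃  7        0  338.┃      
┃                 ┃  8       96      ┃      
┃                 ┃  9      354      ┃      
┃                 ┗━━━━━━━━━━━━━━━━━━┛      
┃                          ┃ ┃              
┗━━━━━━━━━━━━━━━━━━━━━━━━━━┛ ┃              
 ┗━━━━━━━━━━━━━━━━━━━━━━━━━━━┛              
                                            
                                            
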